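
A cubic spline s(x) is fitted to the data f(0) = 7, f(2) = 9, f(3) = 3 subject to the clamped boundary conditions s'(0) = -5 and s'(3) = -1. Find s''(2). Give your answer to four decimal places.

Write M_i for s''(x_i). With h_i = 2, 1 and divided differences Δ_i = 1, -6, the continuity of s' gives the tridiagonal system
  2·M_0 + 6·M_1 + 1·M_2 = 6(Δ_1 - Δ_0) = -42
Clamped end conditions give two more equations: 2h_0·M_0 + h_0·M_1 = 6(Δ_0 - s'(0)) = 36 and h_1·M_1 + 2h_1·M_2 = 6(s'(3) - Δ_1) = 30.
Forward elimination and back-substitution give M_0 = 52/3, M_1 = -50/3, M_2 = 70/3.

-16.6667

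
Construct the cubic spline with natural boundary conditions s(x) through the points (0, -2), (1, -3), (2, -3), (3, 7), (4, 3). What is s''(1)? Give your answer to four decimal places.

-4.1786

With M_i denoting the second derivative at x_i, h_i = 1, 1, 1, 1, and Δ_i = (y_(i+1) − y_i)/h_i = -1, 0, 10, -4:
  1·M_0 + 4·M_1 + 1·M_2 = 6(Δ_1 - Δ_0) = 6
  1·M_1 + 4·M_2 + 1·M_3 = 6(Δ_2 - Δ_1) = 60
  1·M_2 + 4·M_3 + 1·M_4 = 6(Δ_3 - Δ_2) = -84
Natural end conditions: M_0 = M_4 = 0.
Hence M_0 = 0, M_1 = -117/28, M_2 = 159/7, M_3 = -747/28, M_4 = 0.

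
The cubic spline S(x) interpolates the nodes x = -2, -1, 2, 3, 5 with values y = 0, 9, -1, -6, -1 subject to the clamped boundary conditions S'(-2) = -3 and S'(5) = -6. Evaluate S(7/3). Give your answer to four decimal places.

-3.5193

Let σ_i = S''(x_i). Step sizes h_i = 1, 3, 1, 2; slopes of the chords Δ_i = (y_(i+1) - y_i)/h_i = 9, -10/3, -5, 5/2.
  1·σ_0 + 8·σ_1 + 3·σ_2 = 6(Δ_1 - Δ_0) = -74
  3·σ_1 + 8·σ_2 + 1·σ_3 = 6(Δ_2 - Δ_1) = -10
  1·σ_2 + 6·σ_3 + 2·σ_4 = 6(Δ_3 - Δ_2) = 45
Clamped end conditions give two more equations: 2h_0·σ_0 + h_0·σ_1 = 6(Δ_0 - S'(-2)) = 72 and h_3·σ_3 + 2h_3·σ_4 = 6(S'(5) - Δ_3) = -51.
Forward elimination and back-substitution give σ_0 = 4833/110, σ_1 = -873/55, σ_2 = 199/66, σ_3 = 2227/165, σ_4 = -12869/660.
On [2, 3], S(x) = -1 - 454/55·(x - 2) + 199/132·(x - 2)² + 1153/660·(x - 2)³.
With (x - 2) = 1/3: S(7/3) = -31357/8910.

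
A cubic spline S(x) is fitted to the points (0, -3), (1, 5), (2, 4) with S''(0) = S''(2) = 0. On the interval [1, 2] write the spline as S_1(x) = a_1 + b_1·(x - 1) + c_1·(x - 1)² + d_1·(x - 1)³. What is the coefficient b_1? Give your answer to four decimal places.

3.5000

With M_i denoting the second derivative at x_i, h_i = 1, 1, and Δ_i = (y_(i+1) − y_i)/h_i = 8, -1:
  1·M_0 + 4·M_1 + 1·M_2 = 6(Δ_1 - Δ_0) = -54
Natural end conditions: M_0 = M_2 = 0.
Forward elimination and back-substitution give M_0 = 0, M_1 = -27/2, M_2 = 0.
On [1, 2], with S_1(x) = a_1 + b_1·(x - 1) + c_1·(x - 1)² + d_1·(x - 1)³: c_1 = M_1/2 = -27/4, d_1 = (M_2 - M_1)/(6h_1) = 9/4, b_1 = Δ_1 - h_1(2M_1 + M_2)/6 = 7/2.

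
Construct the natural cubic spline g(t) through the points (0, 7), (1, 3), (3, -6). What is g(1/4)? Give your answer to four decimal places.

6.0195

Let M_i = g''(x_i). Step sizes h_i = 1, 2; slopes of the chords Δ_i = (y_(i+1) - y_i)/h_i = -4, -9/2.
  1·M_0 + 6·M_1 + 2·M_2 = 6(Δ_1 - Δ_0) = -3
Natural end conditions: M_0 = M_2 = 0.
Forward elimination and back-substitution give M_0 = 0, M_1 = -1/2, M_2 = 0.
On [0, 1], g(t) = 7 - 47/12·t + 0·t² - 1/12·t³.
With t = 1/4: g(1/4) = 1541/256.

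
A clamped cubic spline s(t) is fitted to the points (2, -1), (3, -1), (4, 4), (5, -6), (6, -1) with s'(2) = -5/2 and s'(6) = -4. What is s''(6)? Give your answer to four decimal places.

Put M_i = s'' at the i-th knot. Here h = (1, 1, 1, 1) and Δ = (0, 5, -10, 5), so the interior equations h_(i-1)·M_(i-1) + 2(h_(i-1)+h_i)·M_i + h_i·M_(i+1) = 6(Δ_i − Δ_(i-1)) read
  1·M_0 + 4·M_1 + 1·M_2 = 6(Δ_1 - Δ_0) = 30
  1·M_1 + 4·M_2 + 1·M_3 = 6(Δ_2 - Δ_1) = -90
  1·M_2 + 4·M_3 + 1·M_4 = 6(Δ_3 - Δ_2) = 90
Clamped end conditions give two more equations: 2h_0·M_0 + h_0·M_1 = 6(Δ_0 - s'(2)) = 15 and h_3·M_3 + 2h_3·M_4 = 6(s'(6) - Δ_3) = -54.
Forward elimination and back-substitution give M_0 = -9/8, M_1 = 69/4, M_2 = -303/8, M_3 = 177/4, M_4 = -393/8.

-49.1250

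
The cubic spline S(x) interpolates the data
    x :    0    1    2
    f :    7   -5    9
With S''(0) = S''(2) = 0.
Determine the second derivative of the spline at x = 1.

With M_i denoting the second derivative at x_i, h_i = 1, 1, and Δ_i = (y_(i+1) − y_i)/h_i = -12, 14:
  1·M_0 + 4·M_1 + 1·M_2 = 6(Δ_1 - Δ_0) = 156
Natural end conditions: M_0 = M_2 = 0.
Forward elimination and back-substitution give M_0 = 0, M_1 = 39, M_2 = 0.

39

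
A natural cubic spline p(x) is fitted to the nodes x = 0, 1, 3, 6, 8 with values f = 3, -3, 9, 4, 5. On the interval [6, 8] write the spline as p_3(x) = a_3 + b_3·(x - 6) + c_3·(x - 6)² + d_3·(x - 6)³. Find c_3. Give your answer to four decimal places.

1.9644

With m_i denoting the second derivative at x_i, h_i = 1, 2, 3, 2, and Δ_i = (y_(i+1) − y_i)/h_i = -6, 6, -5/3, 1/2:
  1·m_0 + 6·m_1 + 2·m_2 = 6(Δ_1 - Δ_0) = 72
  2·m_1 + 10·m_2 + 3·m_3 = 6(Δ_2 - Δ_1) = -46
  3·m_2 + 10·m_3 + 2·m_4 = 6(Δ_3 - Δ_2) = 13
Natural end conditions: m_0 = m_4 = 0.
Hence m_0 = 0, m_1 = 3775/253, m_2 = -2217/253, m_3 = 994/253, m_4 = 0.
On [6, 8], with p_3(x) = a_3 + b_3·(x - 6) + c_3·(x - 6)² + d_3·(x - 6)³: c_3 = m_3/2 = 497/253, d_3 = (m_4 - m_3)/(6h_3) = -497/1518, b_3 = Δ_3 - h_3(2m_3 + m_4)/6 = -3217/1518.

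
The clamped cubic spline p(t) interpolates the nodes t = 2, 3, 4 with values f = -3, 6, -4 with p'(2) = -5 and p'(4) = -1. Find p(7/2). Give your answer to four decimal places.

Put σ_i = p'' at the i-th knot. Here h = (1, 1) and Δ = (9, -10), so the interior equations h_(i-1)·σ_(i-1) + 2(h_(i-1)+h_i)·σ_i + h_i·σ_(i+1) = 6(Δ_i − Δ_(i-1)) read
  1·σ_0 + 4·σ_1 + 1·σ_2 = 6(Δ_1 - Δ_0) = -114
Clamped end conditions give two more equations: 2h_0·σ_0 + h_0·σ_1 = 6(Δ_0 - p'(2)) = 84 and h_1·σ_1 + 2h_1·σ_2 = 6(p'(4) - Δ_1) = 54.
Forward elimination and back-substitution give σ_0 = 145/2, σ_1 = -61, σ_2 = 115/2.
On [3, 4], p(t) = 6 + 3/4·(t - 3) - 61/2·(t - 3)² + 79/4·(t - 3)³.
With (t - 3) = 1/2: p(7/2) = 39/32.

1.2188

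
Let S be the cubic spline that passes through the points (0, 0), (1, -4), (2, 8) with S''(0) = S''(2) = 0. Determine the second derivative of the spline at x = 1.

24

Put σ_i = S'' at the i-th knot. Here h = (1, 1) and Δ = (-4, 12), so the interior equations h_(i-1)·σ_(i-1) + 2(h_(i-1)+h_i)·σ_i + h_i·σ_(i+1) = 6(Δ_i − Δ_(i-1)) read
  1·σ_0 + 4·σ_1 + 1·σ_2 = 6(Δ_1 - Δ_0) = 96
Natural end conditions: σ_0 = σ_2 = 0.
Solving the tridiagonal system: σ_0 = 0, σ_1 = 24, σ_2 = 0.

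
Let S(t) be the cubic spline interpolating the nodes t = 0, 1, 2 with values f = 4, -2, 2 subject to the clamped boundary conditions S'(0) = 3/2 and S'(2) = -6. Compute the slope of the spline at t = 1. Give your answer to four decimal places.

Let σ_i = S''(x_i). Step sizes h_i = 1, 1; slopes of the chords Δ_i = (y_(i+1) - y_i)/h_i = -6, 4.
  1·σ_0 + 4·σ_1 + 1·σ_2 = 6(Δ_1 - Δ_0) = 60
Clamped end conditions give two more equations: 2h_0·σ_0 + h_0·σ_1 = 6(Δ_0 - S'(0)) = -45 and h_1·σ_1 + 2h_1·σ_2 = 6(S'(2) - Δ_1) = -60.
Hence σ_0 = -165/4, σ_1 = 75/2, σ_2 = -195/4.
On [1, 2], S'(t) = b_1 + 2c_1·(t - 1) + 3d_1·(t - 1)² with b_1 = Δ_1 - h_1(2σ_1 + σ_2)/6 = -3/8, c_1 = σ_1/2 = 75/4, d_1 = (σ_2 - σ_1)/(6h_1) = -115/8. So S'(1) = -3/8.

-0.3750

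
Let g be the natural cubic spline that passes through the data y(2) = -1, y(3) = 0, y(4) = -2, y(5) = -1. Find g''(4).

Put M_i = g'' at the i-th knot. Here h = (1, 1, 1) and Δ = (1, -2, 1), so the interior equations h_(i-1)·M_(i-1) + 2(h_(i-1)+h_i)·M_i + h_i·M_(i+1) = 6(Δ_i − Δ_(i-1)) read
  1·M_0 + 4·M_1 + 1·M_2 = 6(Δ_1 - Δ_0) = -18
  1·M_1 + 4·M_2 + 1·M_3 = 6(Δ_2 - Δ_1) = 18
Natural end conditions: M_0 = M_3 = 0.
Solving the tridiagonal system: M_0 = 0, M_1 = -6, M_2 = 6, M_3 = 0.

6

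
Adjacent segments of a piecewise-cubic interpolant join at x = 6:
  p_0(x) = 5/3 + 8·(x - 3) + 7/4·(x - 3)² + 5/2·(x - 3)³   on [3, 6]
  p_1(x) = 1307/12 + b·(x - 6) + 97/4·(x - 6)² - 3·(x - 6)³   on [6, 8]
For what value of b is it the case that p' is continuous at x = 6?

86

p_0'(x) = 8 + 7/2·(x - 3) + 15/2·(x - 3)², so p_0'(6) = 86. On the right, p_1'(6) = b, so b = 86.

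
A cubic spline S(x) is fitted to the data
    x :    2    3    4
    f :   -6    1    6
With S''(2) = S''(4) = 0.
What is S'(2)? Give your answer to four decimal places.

With M_i denoting the second derivative at x_i, h_i = 1, 1, and Δ_i = (y_(i+1) − y_i)/h_i = 7, 5:
  1·M_0 + 4·M_1 + 1·M_2 = 6(Δ_1 - Δ_0) = -12
Natural end conditions: M_0 = M_2 = 0.
Solving: M_0 = 0, M_1 = -3, M_2 = 0.
On [2, 3], S'(x) = b_0 + 2c_0·(x - 2) + 3d_0·(x - 2)² with b_0 = Δ_0 - h_0(2M_0 + M_1)/6 = 15/2, c_0 = M_0/2 = 0, d_0 = (M_1 - M_0)/(6h_0) = -1/2. So S'(2) = 15/2.

7.5000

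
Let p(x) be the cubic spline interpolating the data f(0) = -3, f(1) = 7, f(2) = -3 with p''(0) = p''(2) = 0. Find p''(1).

-30

Put M_i = p'' at the i-th knot. Here h = (1, 1) and Δ = (10, -10), so the interior equations h_(i-1)·M_(i-1) + 2(h_(i-1)+h_i)·M_i + h_i·M_(i+1) = 6(Δ_i − Δ_(i-1)) read
  1·M_0 + 4·M_1 + 1·M_2 = 6(Δ_1 - Δ_0) = -120
Natural end conditions: M_0 = M_2 = 0.
Solving the tridiagonal system: M_0 = 0, M_1 = -30, M_2 = 0.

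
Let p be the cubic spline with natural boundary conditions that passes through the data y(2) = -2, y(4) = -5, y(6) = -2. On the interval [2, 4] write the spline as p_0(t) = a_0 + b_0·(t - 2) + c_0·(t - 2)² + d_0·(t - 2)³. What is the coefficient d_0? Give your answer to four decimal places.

0.1875

With M_i denoting the second derivative at x_i, h_i = 2, 2, and Δ_i = (y_(i+1) − y_i)/h_i = -3/2, 3/2:
  2·M_0 + 8·M_1 + 2·M_2 = 6(Δ_1 - Δ_0) = 18
Natural end conditions: M_0 = M_2 = 0.
Hence M_0 = 0, M_1 = 9/4, M_2 = 0.
On [2, 4], with p_0(t) = a_0 + b_0·(t - 2) + c_0·(t - 2)² + d_0·(t - 2)³: c_0 = M_0/2 = 0, d_0 = (M_1 - M_0)/(6h_0) = 3/16, b_0 = Δ_0 - h_0(2M_0 + M_1)/6 = -9/4.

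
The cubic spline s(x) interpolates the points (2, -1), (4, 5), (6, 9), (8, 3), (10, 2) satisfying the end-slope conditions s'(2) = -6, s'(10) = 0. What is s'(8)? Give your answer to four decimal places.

With m_i denoting the second derivative at x_i, h_i = 2, 2, 2, 2, and Δ_i = (y_(i+1) − y_i)/h_i = 3, 2, -3, -1/2:
  2·m_0 + 8·m_1 + 2·m_2 = 6(Δ_1 - Δ_0) = -6
  2·m_1 + 8·m_2 + 2·m_3 = 6(Δ_2 - Δ_1) = -30
  2·m_2 + 8·m_3 + 2·m_4 = 6(Δ_3 - Δ_2) = 15
Clamped end conditions give two more equations: 2h_0·m_0 + h_0·m_1 = 6(Δ_0 - s'(2)) = 54 and h_3·m_3 + 2h_3·m_4 = 6(s'(10) - Δ_3) = 3.
Forward elimination and back-substitution give m_0 = 1719/112, m_1 = -207/56, m_2 = -57/16, m_3 = 165/56, m_4 = -81/112.
On [8, 10], s'(x) = b_3 + 2c_3·(x - 8) + 3d_3·(x - 8)² with b_3 = Δ_3 - h_3(2m_3 + m_4)/6 = -249/112, c_3 = m_3/2 = 165/112, d_3 = (m_4 - m_3)/(6h_3) = -137/448. So s'(8) = -249/112.

-2.2232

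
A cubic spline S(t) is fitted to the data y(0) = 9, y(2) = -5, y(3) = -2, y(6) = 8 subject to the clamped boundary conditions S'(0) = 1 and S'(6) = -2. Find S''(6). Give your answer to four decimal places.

With m_i denoting the second derivative at x_i, h_i = 2, 1, 3, and Δ_i = (y_(i+1) − y_i)/h_i = -7, 3, 10/3:
  2·m_0 + 6·m_1 + 1·m_2 = 6(Δ_1 - Δ_0) = 60
  1·m_1 + 8·m_2 + 3·m_3 = 6(Δ_2 - Δ_1) = 2
Clamped end conditions give two more equations: 2h_0·m_0 + h_0·m_1 = 6(Δ_0 - S'(0)) = -48 and h_2·m_2 + 2h_2·m_3 = 6(S'(6) - Δ_2) = -32.
Solving the tridiagonal system: m_0 = -428/21, m_1 = 352/21, m_2 = 4/21, m_3 = -38/7.

-5.4286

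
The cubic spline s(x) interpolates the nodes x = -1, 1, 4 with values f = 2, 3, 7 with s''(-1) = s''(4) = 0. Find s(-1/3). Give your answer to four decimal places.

Put M_i = s'' at the i-th knot. Here h = (2, 3) and Δ = (1/2, 4/3), so the interior equations h_(i-1)·M_(i-1) + 2(h_(i-1)+h_i)·M_i + h_i·M_(i+1) = 6(Δ_i − Δ_(i-1)) read
  2·M_0 + 10·M_1 + 3·M_2 = 6(Δ_1 - Δ_0) = 5
Natural end conditions: M_0 = M_2 = 0.
Solving: M_0 = 0, M_1 = 1/2, M_2 = 0.
On [-1, 1], s(x) = 2 + 1/3·(x + 1) + 0·(x + 1)² + 1/24·(x + 1)³.
With (x + 1) = 2/3: s(-1/3) = 181/81.

2.2346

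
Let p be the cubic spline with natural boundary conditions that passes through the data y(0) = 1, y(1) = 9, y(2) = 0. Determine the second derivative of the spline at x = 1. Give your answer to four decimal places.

-25.5000

Put σ_i = p'' at the i-th knot. Here h = (1, 1) and Δ = (8, -9), so the interior equations h_(i-1)·σ_(i-1) + 2(h_(i-1)+h_i)·σ_i + h_i·σ_(i+1) = 6(Δ_i − Δ_(i-1)) read
  1·σ_0 + 4·σ_1 + 1·σ_2 = 6(Δ_1 - Δ_0) = -102
Natural end conditions: σ_0 = σ_2 = 0.
Hence σ_0 = 0, σ_1 = -51/2, σ_2 = 0.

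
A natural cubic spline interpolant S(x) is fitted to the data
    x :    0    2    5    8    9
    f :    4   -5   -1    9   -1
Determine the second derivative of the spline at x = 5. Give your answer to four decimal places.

Let m_i = S''(x_i). Step sizes h_i = 2, 3, 3, 1; slopes of the chords Δ_i = (y_(i+1) - y_i)/h_i = -9/2, 4/3, 10/3, -10.
  2·m_0 + 10·m_1 + 3·m_2 = 6(Δ_1 - Δ_0) = 35
  3·m_1 + 12·m_2 + 3·m_3 = 6(Δ_2 - Δ_1) = 12
  3·m_2 + 8·m_3 + 1·m_4 = 6(Δ_3 - Δ_2) = -80
Natural end conditions: m_0 = m_4 = 0.
Forward elimination and back-substitution give m_0 = 0, m_1 = 97/38, m_2 = 60/19, m_3 = -425/38, m_4 = 0.

3.1579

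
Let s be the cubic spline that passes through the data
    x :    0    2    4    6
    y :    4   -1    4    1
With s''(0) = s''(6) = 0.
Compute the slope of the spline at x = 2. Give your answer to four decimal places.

0.7000

Put M_i = s'' at the i-th knot. Here h = (2, 2, 2) and Δ = (-5/2, 5/2, -3/2), so the interior equations h_(i-1)·M_(i-1) + 2(h_(i-1)+h_i)·M_i + h_i·M_(i+1) = 6(Δ_i − Δ_(i-1)) read
  2·M_0 + 8·M_1 + 2·M_2 = 6(Δ_1 - Δ_0) = 30
  2·M_1 + 8·M_2 + 2·M_3 = 6(Δ_2 - Δ_1) = -24
Natural end conditions: M_0 = M_3 = 0.
Solving the tridiagonal system: M_0 = 0, M_1 = 24/5, M_2 = -21/5, M_3 = 0.
On [2, 4], s'(x) = b_1 + 2c_1·(x - 2) + 3d_1·(x - 2)² with b_1 = Δ_1 - h_1(2M_1 + M_2)/6 = 7/10, c_1 = M_1/2 = 12/5, d_1 = (M_2 - M_1)/(6h_1) = -3/4. So s'(2) = 7/10.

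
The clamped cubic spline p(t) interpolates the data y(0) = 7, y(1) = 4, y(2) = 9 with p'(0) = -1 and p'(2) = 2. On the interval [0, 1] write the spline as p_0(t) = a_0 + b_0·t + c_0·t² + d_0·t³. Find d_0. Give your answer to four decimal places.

Let σ_i = p''(x_i). Step sizes h_i = 1, 1; slopes of the chords Δ_i = (y_(i+1) - y_i)/h_i = -3, 5.
  1·σ_0 + 4·σ_1 + 1·σ_2 = 6(Δ_1 - Δ_0) = 48
Clamped end conditions give two more equations: 2h_0·σ_0 + h_0·σ_1 = 6(Δ_0 - p'(0)) = -12 and h_1·σ_1 + 2h_1·σ_2 = 6(p'(2) - Δ_1) = -18.
Solving the tridiagonal system: σ_0 = -33/2, σ_1 = 21, σ_2 = -39/2.
On [0, 1], with p_0(t) = a_0 + b_0·t + c_0·t² + d_0·t³: c_0 = σ_0/2 = -33/4, d_0 = (σ_1 - σ_0)/(6h_0) = 25/4, b_0 = Δ_0 - h_0(2σ_0 + σ_1)/6 = -1.

6.2500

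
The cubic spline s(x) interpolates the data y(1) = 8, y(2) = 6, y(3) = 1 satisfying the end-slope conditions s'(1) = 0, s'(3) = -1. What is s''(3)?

16

Let m_i = s''(x_i). Step sizes h_i = 1, 1; slopes of the chords Δ_i = (y_(i+1) - y_i)/h_i = -2, -5.
  1·m_0 + 4·m_1 + 1·m_2 = 6(Δ_1 - Δ_0) = -18
Clamped end conditions give two more equations: 2h_0·m_0 + h_0·m_1 = 6(Δ_0 - s'(1)) = -12 and h_1·m_1 + 2h_1·m_2 = 6(s'(3) - Δ_1) = 24.
Forward elimination and back-substitution give m_0 = -2, m_1 = -8, m_2 = 16.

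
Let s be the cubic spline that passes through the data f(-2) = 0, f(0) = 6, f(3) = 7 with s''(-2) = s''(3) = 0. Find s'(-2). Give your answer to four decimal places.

3.5333

Put M_i = s'' at the i-th knot. Here h = (2, 3) and Δ = (3, 1/3), so the interior equations h_(i-1)·M_(i-1) + 2(h_(i-1)+h_i)·M_i + h_i·M_(i+1) = 6(Δ_i − Δ_(i-1)) read
  2·M_0 + 10·M_1 + 3·M_2 = 6(Δ_1 - Δ_0) = -16
Natural end conditions: M_0 = M_2 = 0.
Solving: M_0 = 0, M_1 = -8/5, M_2 = 0.
On [-2, 0], s'(t) = b_0 + 2c_0·(t + 2) + 3d_0·(t + 2)² with b_0 = Δ_0 - h_0(2M_0 + M_1)/6 = 53/15, c_0 = M_0/2 = 0, d_0 = (M_1 - M_0)/(6h_0) = -2/15. So s'(-2) = 53/15.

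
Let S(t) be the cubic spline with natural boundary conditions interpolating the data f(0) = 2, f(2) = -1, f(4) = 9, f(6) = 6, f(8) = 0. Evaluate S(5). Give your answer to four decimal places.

9.0268

Let m_i = S''(x_i). Step sizes h_i = 2, 2, 2, 2; slopes of the chords Δ_i = (y_(i+1) - y_i)/h_i = -3/2, 5, -3/2, -3.
  2·m_0 + 8·m_1 + 2·m_2 = 6(Δ_1 - Δ_0) = 39
  2·m_1 + 8·m_2 + 2·m_3 = 6(Δ_2 - Δ_1) = -39
  2·m_2 + 8·m_3 + 2·m_4 = 6(Δ_3 - Δ_2) = -9
Natural end conditions: m_0 = m_4 = 0.
Forward elimination and back-substitution give m_0 = 0, m_1 = 183/28, m_2 = -93/14, m_3 = 15/28, m_4 = 0.
On [4, 6], S(t) = 9 + 11/4·(t - 4) - 93/28·(t - 4)² + 67/112·(t - 4)³.
With (t - 4) = 1: S(5) = 1011/112.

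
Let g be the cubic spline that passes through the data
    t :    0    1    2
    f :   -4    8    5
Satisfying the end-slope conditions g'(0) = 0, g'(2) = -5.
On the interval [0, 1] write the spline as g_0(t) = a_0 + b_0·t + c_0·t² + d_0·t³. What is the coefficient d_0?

-16

With M_i denoting the second derivative at x_i, h_i = 1, 1, and Δ_i = (y_(i+1) − y_i)/h_i = 12, -3:
  1·M_0 + 4·M_1 + 1·M_2 = 6(Δ_1 - Δ_0) = -90
Clamped end conditions give two more equations: 2h_0·M_0 + h_0·M_1 = 6(Δ_0 - g'(0)) = 72 and h_1·M_1 + 2h_1·M_2 = 6(g'(2) - Δ_1) = -12.
Solving: M_0 = 56, M_1 = -40, M_2 = 14.
On [0, 1], with g_0(t) = a_0 + b_0·t + c_0·t² + d_0·t³: c_0 = M_0/2 = 28, d_0 = (M_1 - M_0)/(6h_0) = -16, b_0 = Δ_0 - h_0(2M_0 + M_1)/6 = 0.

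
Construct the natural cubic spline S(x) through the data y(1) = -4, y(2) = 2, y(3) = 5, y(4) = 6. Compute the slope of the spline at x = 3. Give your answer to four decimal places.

Put σ_i = S'' at the i-th knot. Here h = (1, 1, 1) and Δ = (6, 3, 1), so the interior equations h_(i-1)·σ_(i-1) + 2(h_(i-1)+h_i)·σ_i + h_i·σ_(i+1) = 6(Δ_i − Δ_(i-1)) read
  1·σ_0 + 4·σ_1 + 1·σ_2 = 6(Δ_1 - Δ_0) = -18
  1·σ_1 + 4·σ_2 + 1·σ_3 = 6(Δ_2 - Δ_1) = -12
Natural end conditions: σ_0 = σ_3 = 0.
Solving: σ_0 = 0, σ_1 = -4, σ_2 = -2, σ_3 = 0.
On [3, 4], S'(x) = b_2 + 2c_2·(x - 3) + 3d_2·(x - 3)² with b_2 = Δ_2 - h_2(2σ_2 + σ_3)/6 = 5/3, c_2 = σ_2/2 = -1, d_2 = (σ_3 - σ_2)/(6h_2) = 1/3. So S'(3) = 5/3.

1.6667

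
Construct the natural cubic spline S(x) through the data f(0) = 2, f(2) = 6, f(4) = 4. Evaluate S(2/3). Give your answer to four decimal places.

3.7778

With σ_i denoting the second derivative at x_i, h_i = 2, 2, and Δ_i = (y_(i+1) − y_i)/h_i = 2, -1:
  2·σ_0 + 8·σ_1 + 2·σ_2 = 6(Δ_1 - Δ_0) = -18
Natural end conditions: σ_0 = σ_2 = 0.
Hence σ_0 = 0, σ_1 = -9/4, σ_2 = 0.
On [0, 2], S(x) = 2 + 11/4·x + 0·x² - 3/16·x³.
With x = 2/3: S(2/3) = 34/9.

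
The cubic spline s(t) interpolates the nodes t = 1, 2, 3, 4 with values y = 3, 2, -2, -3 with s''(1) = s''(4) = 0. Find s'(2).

With m_i denoting the second derivative at x_i, h_i = 1, 1, 1, and Δ_i = (y_(i+1) − y_i)/h_i = -1, -4, -1:
  1·m_0 + 4·m_1 + 1·m_2 = 6(Δ_1 - Δ_0) = -18
  1·m_1 + 4·m_2 + 1·m_3 = 6(Δ_2 - Δ_1) = 18
Natural end conditions: m_0 = m_3 = 0.
Hence m_0 = 0, m_1 = -6, m_2 = 6, m_3 = 0.
On [2, 3], s'(t) = b_1 + 2c_1·(t - 2) + 3d_1·(t - 2)² with b_1 = Δ_1 - h_1(2m_1 + m_2)/6 = -3, c_1 = m_1/2 = -3, d_1 = (m_2 - m_1)/(6h_1) = 2. So s'(2) = -3.

-3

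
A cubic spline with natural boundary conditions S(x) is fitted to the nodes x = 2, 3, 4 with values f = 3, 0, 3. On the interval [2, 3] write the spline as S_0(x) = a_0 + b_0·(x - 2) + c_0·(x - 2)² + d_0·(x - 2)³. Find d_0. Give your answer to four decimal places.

With M_i denoting the second derivative at x_i, h_i = 1, 1, and Δ_i = (y_(i+1) − y_i)/h_i = -3, 3:
  1·M_0 + 4·M_1 + 1·M_2 = 6(Δ_1 - Δ_0) = 36
Natural end conditions: M_0 = M_2 = 0.
Hence M_0 = 0, M_1 = 9, M_2 = 0.
On [2, 3], with S_0(x) = a_0 + b_0·(x - 2) + c_0·(x - 2)² + d_0·(x - 2)³: c_0 = M_0/2 = 0, d_0 = (M_1 - M_0)/(6h_0) = 3/2, b_0 = Δ_0 - h_0(2M_0 + M_1)/6 = -9/2.

1.5000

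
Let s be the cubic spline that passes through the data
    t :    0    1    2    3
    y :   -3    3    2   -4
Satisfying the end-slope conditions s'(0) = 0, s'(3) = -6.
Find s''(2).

-4

With M_i denoting the second derivative at x_i, h_i = 1, 1, 1, and Δ_i = (y_(i+1) − y_i)/h_i = 6, -1, -6:
  1·M_0 + 4·M_1 + 1·M_2 = 6(Δ_1 - Δ_0) = -42
  1·M_1 + 4·M_2 + 1·M_3 = 6(Δ_2 - Δ_1) = -30
Clamped end conditions give two more equations: 2h_0·M_0 + h_0·M_1 = 6(Δ_0 - s'(0)) = 36 and h_2·M_2 + 2h_2·M_3 = 6(s'(3) - Δ_2) = 0.
Forward elimination and back-substitution give M_0 = 26, M_1 = -16, M_2 = -4, M_3 = 2.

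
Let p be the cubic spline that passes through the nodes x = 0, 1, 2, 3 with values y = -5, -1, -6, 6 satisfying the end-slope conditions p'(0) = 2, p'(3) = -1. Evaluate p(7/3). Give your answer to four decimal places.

-1.8963

Put m_i = p'' at the i-th knot. Here h = (1, 1, 1) and Δ = (4, -5, 12), so the interior equations h_(i-1)·m_(i-1) + 2(h_(i-1)+h_i)·m_i + h_i·m_(i+1) = 6(Δ_i − Δ_(i-1)) read
  1·m_0 + 4·m_1 + 1·m_2 = 6(Δ_1 - Δ_0) = -54
  1·m_1 + 4·m_2 + 1·m_3 = 6(Δ_2 - Δ_1) = 102
Clamped end conditions give two more equations: 2h_0·m_0 + h_0·m_1 = 6(Δ_0 - p'(0)) = 12 and h_2·m_2 + 2h_2·m_3 = 6(p'(3) - Δ_2) = -78.
Solving the tridiagonal system: m_0 = 108/5, m_1 = -156/5, m_2 = 246/5, m_3 = -318/5.
On [2, 3], p(x) = -6 + 31/5·(x - 2) + 123/5·(x - 2)² - 94/5·(x - 2)³.
With (x - 2) = 1/3: p(7/3) = -256/135.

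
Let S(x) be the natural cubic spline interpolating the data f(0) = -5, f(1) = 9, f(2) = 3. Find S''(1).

-30

Write m_i for S''(x_i). With h_i = 1, 1 and divided differences Δ_i = 14, -6, the continuity of S' gives the tridiagonal system
  1·m_0 + 4·m_1 + 1·m_2 = 6(Δ_1 - Δ_0) = -120
Natural end conditions: m_0 = m_2 = 0.
Solving: m_0 = 0, m_1 = -30, m_2 = 0.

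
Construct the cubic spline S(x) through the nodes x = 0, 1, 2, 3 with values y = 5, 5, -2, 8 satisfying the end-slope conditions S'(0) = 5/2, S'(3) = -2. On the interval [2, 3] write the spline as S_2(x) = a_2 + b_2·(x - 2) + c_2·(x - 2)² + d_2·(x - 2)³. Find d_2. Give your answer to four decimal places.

Put M_i = S'' at the i-th knot. Here h = (1, 1, 1) and Δ = (0, -7, 10), so the interior equations h_(i-1)·M_(i-1) + 2(h_(i-1)+h_i)·M_i + h_i·M_(i+1) = 6(Δ_i − Δ_(i-1)) read
  1·M_0 + 4·M_1 + 1·M_2 = 6(Δ_1 - Δ_0) = -42
  1·M_1 + 4·M_2 + 1·M_3 = 6(Δ_2 - Δ_1) = 102
Clamped end conditions give two more equations: 2h_0·M_0 + h_0·M_1 = 6(Δ_0 - S'(0)) = -15 and h_2·M_2 + 2h_2·M_3 = 6(S'(3) - Δ_2) = -72.
Solving the tridiagonal system: M_0 = 4, M_1 = -23, M_2 = 46, M_3 = -59.
On [2, 3], with S_2(x) = a_2 + b_2·(x - 2) + c_2·(x - 2)² + d_2·(x - 2)³: c_2 = M_2/2 = 23, d_2 = (M_3 - M_2)/(6h_2) = -35/2, b_2 = Δ_2 - h_2(2M_2 + M_3)/6 = 9/2.

-17.5000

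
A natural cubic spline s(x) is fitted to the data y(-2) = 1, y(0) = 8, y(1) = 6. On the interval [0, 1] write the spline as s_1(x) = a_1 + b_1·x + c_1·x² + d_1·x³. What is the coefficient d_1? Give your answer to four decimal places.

Write M_i for s''(x_i). With h_i = 2, 1 and divided differences Δ_i = 7/2, -2, the continuity of s' gives the tridiagonal system
  2·M_0 + 6·M_1 + 1·M_2 = 6(Δ_1 - Δ_0) = -33
Natural end conditions: M_0 = M_2 = 0.
Hence M_0 = 0, M_1 = -11/2, M_2 = 0.
On [0, 1], with s_1(x) = a_1 + b_1·x + c_1·x² + d_1·x³: c_1 = M_1/2 = -11/4, d_1 = (M_2 - M_1)/(6h_1) = 11/12, b_1 = Δ_1 - h_1(2M_1 + M_2)/6 = -1/6.

0.9167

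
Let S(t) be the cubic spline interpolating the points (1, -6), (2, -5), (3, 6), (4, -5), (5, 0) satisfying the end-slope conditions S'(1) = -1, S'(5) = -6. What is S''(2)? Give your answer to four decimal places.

Let m_i = S''(x_i). Step sizes h_i = 1, 1, 1, 1; slopes of the chords Δ_i = (y_(i+1) - y_i)/h_i = 1, 11, -11, 5.
  1·m_0 + 4·m_1 + 1·m_2 = 6(Δ_1 - Δ_0) = 60
  1·m_1 + 4·m_2 + 1·m_3 = 6(Δ_2 - Δ_1) = -132
  1·m_2 + 4·m_3 + 1·m_4 = 6(Δ_3 - Δ_2) = 96
Clamped end conditions give two more equations: 2h_0·m_0 + h_0·m_1 = 6(Δ_0 - S'(1)) = 12 and h_3·m_3 + 2h_3·m_4 = 6(S'(5) - Δ_3) = -66.
Forward elimination and back-substitution give m_0 = -263/28, m_1 = 431/14, m_2 = -215/4, m_3 = 731/14, m_4 = -1655/28.

30.7857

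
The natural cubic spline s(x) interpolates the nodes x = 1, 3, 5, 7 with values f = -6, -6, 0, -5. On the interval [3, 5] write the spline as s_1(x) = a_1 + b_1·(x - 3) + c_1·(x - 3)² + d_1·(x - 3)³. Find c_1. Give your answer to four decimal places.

Write σ_i for s''(x_i). With h_i = 2, 2, 2 and divided differences Δ_i = 0, 3, -5/2, the continuity of s' gives the tridiagonal system
  2·σ_0 + 8·σ_1 + 2·σ_2 = 6(Δ_1 - Δ_0) = 18
  2·σ_1 + 8·σ_2 + 2·σ_3 = 6(Δ_2 - Δ_1) = -33
Natural end conditions: σ_0 = σ_3 = 0.
Solving the tridiagonal system: σ_0 = 0, σ_1 = 7/2, σ_2 = -5, σ_3 = 0.
On [3, 5], with s_1(x) = a_1 + b_1·(x - 3) + c_1·(x - 3)² + d_1·(x - 3)³: c_1 = σ_1/2 = 7/4, d_1 = (σ_2 - σ_1)/(6h_1) = -17/24, b_1 = Δ_1 - h_1(2σ_1 + σ_2)/6 = 7/3.

1.7500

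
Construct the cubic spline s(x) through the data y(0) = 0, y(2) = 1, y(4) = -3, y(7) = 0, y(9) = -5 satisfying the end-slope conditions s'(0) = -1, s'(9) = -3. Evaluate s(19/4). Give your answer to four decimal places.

-2.8262

Write M_i for s''(x_i). With h_i = 2, 2, 3, 2 and divided differences Δ_i = 1/2, -2, 1, -5/2, the continuity of s' gives the tridiagonal system
  2·M_0 + 8·M_1 + 2·M_2 = 6(Δ_1 - Δ_0) = -15
  2·M_1 + 10·M_2 + 3·M_3 = 6(Δ_2 - Δ_1) = 18
  3·M_2 + 10·M_3 + 2·M_4 = 6(Δ_3 - Δ_2) = -21
Clamped end conditions give two more equations: 2h_0·M_0 + h_0·M_1 = 6(Δ_0 - s'(0)) = 9 and h_3·M_3 + 2h_3·M_4 = 6(s'(9) - Δ_3) = -3.
Hence M_0 = 245/59, M_1 = -449/118, M_2 = 421/118, M_3 = -198/59, M_4 = 219/236.
On [4, 7], s(x) = -3 - 105/118·(x - 4) + 421/236·(x - 4)² - 817/2124·(x - 4)³.
With (x - 4) = 3/4: s(19/4) = -42687/15104.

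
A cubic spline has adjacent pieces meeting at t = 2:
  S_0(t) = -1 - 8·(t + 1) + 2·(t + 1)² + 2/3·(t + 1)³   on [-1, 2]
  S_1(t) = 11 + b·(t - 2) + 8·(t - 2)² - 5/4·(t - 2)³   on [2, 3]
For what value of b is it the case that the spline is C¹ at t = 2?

S_0'(t) = -8 + 4·(t + 1) + 2·(t + 1)², so S_0'(2) = 22. On the right, S_1'(2) = b, so b = 22.

22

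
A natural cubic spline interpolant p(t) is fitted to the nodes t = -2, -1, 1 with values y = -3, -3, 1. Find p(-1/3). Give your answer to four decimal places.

Put M_i = p'' at the i-th knot. Here h = (1, 2) and Δ = (0, 2), so the interior equations h_(i-1)·M_(i-1) + 2(h_(i-1)+h_i)·M_i + h_i·M_(i+1) = 6(Δ_i − Δ_(i-1)) read
  1·M_0 + 6·M_1 + 2·M_2 = 6(Δ_1 - Δ_0) = 12
Natural end conditions: M_0 = M_2 = 0.
Forward elimination and back-substitution give M_0 = 0, M_1 = 2, M_2 = 0.
On [-1, 1], p(t) = -3 + 2/3·(t + 1) + 1·(t + 1)² - 1/6·(t + 1)³.
With (t + 1) = 2/3: p(-1/3) = -175/81.

-2.1605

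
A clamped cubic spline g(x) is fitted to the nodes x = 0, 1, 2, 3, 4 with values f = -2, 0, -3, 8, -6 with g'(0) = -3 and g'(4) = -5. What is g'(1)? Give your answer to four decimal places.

With M_i denoting the second derivative at x_i, h_i = 1, 1, 1, 1, and Δ_i = (y_(i+1) − y_i)/h_i = 2, -3, 11, -14:
  1·M_0 + 4·M_1 + 1·M_2 = 6(Δ_1 - Δ_0) = -30
  1·M_1 + 4·M_2 + 1·M_3 = 6(Δ_2 - Δ_1) = 84
  1·M_2 + 4·M_3 + 1·M_4 = 6(Δ_3 - Δ_2) = -150
Clamped end conditions give two more equations: 2h_0·M_0 + h_0·M_1 = 6(Δ_0 - g'(0)) = 30 and h_3·M_3 + 2h_3·M_4 = 6(g'(4) - Δ_3) = 54.
Forward elimination and back-substitution give M_0 = 193/7, M_1 = -176/7, M_2 = 43, M_3 = -440/7, M_4 = 409/7.
On [1, 2], g'(x) = b_1 + 2c_1·(x - 1) + 3d_1·(x - 1)² with b_1 = Δ_1 - h_1(2M_1 + M_2)/6 = -25/14, c_1 = M_1/2 = -88/7, d_1 = (M_2 - M_1)/(6h_1) = 159/14. So g'(1) = -25/14.

-1.7857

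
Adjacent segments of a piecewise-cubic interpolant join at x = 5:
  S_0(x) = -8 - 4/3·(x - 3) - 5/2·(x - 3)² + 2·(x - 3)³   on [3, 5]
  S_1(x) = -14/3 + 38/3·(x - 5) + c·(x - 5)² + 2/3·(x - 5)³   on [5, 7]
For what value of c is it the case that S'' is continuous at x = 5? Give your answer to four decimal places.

9.5000

S_0''(x) = -5 + 12·(x - 3), so S_0''(5) = 19. On the right, S_1''(5) = 2c, so c = 19/2.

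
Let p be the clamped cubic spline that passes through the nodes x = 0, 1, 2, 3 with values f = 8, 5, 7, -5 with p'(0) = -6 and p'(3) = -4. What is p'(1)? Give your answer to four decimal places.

Let M_i = p''(x_i). Step sizes h_i = 1, 1, 1; slopes of the chords Δ_i = (y_(i+1) - y_i)/h_i = -3, 2, -12.
  1·M_0 + 4·M_1 + 1·M_2 = 6(Δ_1 - Δ_0) = 30
  1·M_1 + 4·M_2 + 1·M_3 = 6(Δ_2 - Δ_1) = -84
Clamped end conditions give two more equations: 2h_0·M_0 + h_0·M_1 = 6(Δ_0 - p'(0)) = 18 and h_2·M_2 + 2h_2·M_3 = 6(p'(3) - Δ_2) = 48.
Forward elimination and back-substitution give M_0 = 14/15, M_1 = 242/15, M_2 = -532/15, M_3 = 626/15.
On [1, 2], p'(x) = b_1 + 2c_1·(x - 1) + 3d_1·(x - 1)² with b_1 = Δ_1 - h_1(2M_1 + M_2)/6 = 38/15, c_1 = M_1/2 = 121/15, d_1 = (M_2 - M_1)/(6h_1) = -43/5. So p'(1) = 38/15.

2.5333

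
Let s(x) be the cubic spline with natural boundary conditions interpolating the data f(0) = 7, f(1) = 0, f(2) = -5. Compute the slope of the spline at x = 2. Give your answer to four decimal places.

-4.5000

With m_i denoting the second derivative at x_i, h_i = 1, 1, and Δ_i = (y_(i+1) − y_i)/h_i = -7, -5:
  1·m_0 + 4·m_1 + 1·m_2 = 6(Δ_1 - Δ_0) = 12
Natural end conditions: m_0 = m_2 = 0.
Solving the tridiagonal system: m_0 = 0, m_1 = 3, m_2 = 0.
On [1, 2], s'(x) = b_1 + 2c_1·(x - 1) + 3d_1·(x - 1)² with b_1 = Δ_1 - h_1(2m_1 + m_2)/6 = -6, c_1 = m_1/2 = 3/2, d_1 = (m_2 - m_1)/(6h_1) = -1/2. So s'(2) = -9/2.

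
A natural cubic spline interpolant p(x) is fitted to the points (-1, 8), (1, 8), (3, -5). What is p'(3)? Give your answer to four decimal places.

Put m_i = p'' at the i-th knot. Here h = (2, 2) and Δ = (0, -13/2), so the interior equations h_(i-1)·m_(i-1) + 2(h_(i-1)+h_i)·m_i + h_i·m_(i+1) = 6(Δ_i − Δ_(i-1)) read
  2·m_0 + 8·m_1 + 2·m_2 = 6(Δ_1 - Δ_0) = -39
Natural end conditions: m_0 = m_2 = 0.
Hence m_0 = 0, m_1 = -39/8, m_2 = 0.
On [1, 3], p'(x) = b_1 + 2c_1·(x - 1) + 3d_1·(x - 1)² with b_1 = Δ_1 - h_1(2m_1 + m_2)/6 = -13/4, c_1 = m_1/2 = -39/16, d_1 = (m_2 - m_1)/(6h_1) = 13/32. So p'(3) = -65/8.

-8.1250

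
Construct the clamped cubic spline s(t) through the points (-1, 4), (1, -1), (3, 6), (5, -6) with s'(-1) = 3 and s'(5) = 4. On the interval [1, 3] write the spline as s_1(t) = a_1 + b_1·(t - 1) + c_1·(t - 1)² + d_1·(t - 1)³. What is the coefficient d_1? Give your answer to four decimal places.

Let m_i = s''(x_i). Step sizes h_i = 2, 2, 2; slopes of the chords Δ_i = (y_(i+1) - y_i)/h_i = -5/2, 7/2, -6.
  2·m_0 + 8·m_1 + 2·m_2 = 6(Δ_1 - Δ_0) = 36
  2·m_1 + 8·m_2 + 2·m_3 = 6(Δ_2 - Δ_1) = -57
Clamped end conditions give two more equations: 2h_0·m_0 + h_0·m_1 = 6(Δ_0 - s'(-1)) = -33 and h_2·m_2 + 2h_2·m_3 = 6(s'(5) - Δ_2) = 60.
Solving: m_0 = -214/15, m_1 = 361/30, m_2 = -238/15, m_3 = 344/15.
On [1, 3], with s_1(t) = a_1 + b_1·(t - 1) + c_1·(t - 1)² + d_1·(t - 1)³: c_1 = m_1/2 = 361/60, d_1 = (m_2 - m_1)/(6h_1) = -93/40, b_1 = Δ_1 - h_1(2m_1 + m_2)/6 = 23/30.

-2.3250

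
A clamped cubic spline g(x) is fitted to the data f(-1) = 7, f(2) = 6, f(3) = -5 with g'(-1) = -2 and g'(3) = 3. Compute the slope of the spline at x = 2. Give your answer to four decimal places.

Write σ_i for g''(x_i). With h_i = 3, 1 and divided differences Δ_i = -1/3, -11, the continuity of g' gives the tridiagonal system
  3·σ_0 + 8·σ_1 + 1·σ_2 = 6(Δ_1 - Δ_0) = -64
Clamped end conditions give two more equations: 2h_0·σ_0 + h_0·σ_1 = 6(Δ_0 - g'(-1)) = 10 and h_1·σ_1 + 2h_1·σ_2 = 6(g'(3) - Δ_1) = 84.
Solving: σ_0 = 131/12, σ_1 = -37/2, σ_2 = 205/4.
On [2, 3], g'(x) = b_1 + 2c_1·(x - 2) + 3d_1·(x - 2)² with b_1 = Δ_1 - h_1(2σ_1 + σ_2)/6 = -107/8, c_1 = σ_1/2 = -37/4, d_1 = (σ_2 - σ_1)/(6h_1) = 93/8. So g'(2) = -107/8.

-13.3750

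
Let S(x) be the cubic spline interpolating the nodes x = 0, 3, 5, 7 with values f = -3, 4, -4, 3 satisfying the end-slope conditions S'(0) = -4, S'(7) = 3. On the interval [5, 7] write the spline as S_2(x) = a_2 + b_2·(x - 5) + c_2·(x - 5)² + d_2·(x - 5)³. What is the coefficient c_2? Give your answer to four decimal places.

4.5878

Let m_i = S''(x_i). Step sizes h_i = 3, 2, 2; slopes of the chords Δ_i = (y_(i+1) - y_i)/h_i = 7/3, -4, 7/2.
  3·m_0 + 10·m_1 + 2·m_2 = 6(Δ_1 - Δ_0) = -38
  2·m_1 + 8·m_2 + 2·m_3 = 6(Δ_2 - Δ_1) = 45
Clamped end conditions give two more equations: 2h_0·m_0 + h_0·m_1 = 6(Δ_0 - S'(0)) = 38 and h_2·m_2 + 2h_2·m_3 = 6(S'(7) - Δ_2) = -3.
Solving the tridiagonal system: m_0 = 1195/111, m_1 = -328/37, m_2 = 679/74, m_3 = -395/74.
On [5, 7], with S_2(x) = a_2 + b_2·(x - 5) + c_2·(x - 5)² + d_2·(x - 5)³: c_2 = m_2/2 = 679/148, d_2 = (m_3 - m_2)/(6h_2) = -179/148, b_2 = Δ_2 - h_2(2m_2 + m_3)/6 = -31/37.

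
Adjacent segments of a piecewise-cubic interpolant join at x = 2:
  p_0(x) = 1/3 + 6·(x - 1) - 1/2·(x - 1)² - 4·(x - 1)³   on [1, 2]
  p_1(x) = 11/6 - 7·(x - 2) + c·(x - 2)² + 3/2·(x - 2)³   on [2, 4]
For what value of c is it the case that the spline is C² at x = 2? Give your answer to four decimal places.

p_0''(x) = -1 - 24·(x - 1), so p_0''(2) = -25. On the right, p_1''(2) = 2c, so c = -25/2.

-12.5000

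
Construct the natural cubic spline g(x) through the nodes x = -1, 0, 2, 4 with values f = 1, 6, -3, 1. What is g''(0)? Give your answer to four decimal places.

-12.1364

With σ_i denoting the second derivative at x_i, h_i = 1, 2, 2, and Δ_i = (y_(i+1) − y_i)/h_i = 5, -9/2, 2:
  1·σ_0 + 6·σ_1 + 2·σ_2 = 6(Δ_1 - Δ_0) = -57
  2·σ_1 + 8·σ_2 + 2·σ_3 = 6(Δ_2 - Δ_1) = 39
Natural end conditions: σ_0 = σ_3 = 0.
Forward elimination and back-substitution give σ_0 = 0, σ_1 = -267/22, σ_2 = 87/11, σ_3 = 0.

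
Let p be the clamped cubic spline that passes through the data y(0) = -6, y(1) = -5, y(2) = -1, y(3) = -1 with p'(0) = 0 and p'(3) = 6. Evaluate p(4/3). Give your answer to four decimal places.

Write σ_i for p''(x_i). With h_i = 1, 1, 1 and divided differences Δ_i = 1, 4, 0, the continuity of p' gives the tridiagonal system
  1·σ_0 + 4·σ_1 + 1·σ_2 = 6(Δ_1 - Δ_0) = 18
  1·σ_1 + 4·σ_2 + 1·σ_3 = 6(Δ_2 - Δ_1) = -24
Clamped end conditions give two more equations: 2h_0·σ_0 + h_0·σ_1 = 6(Δ_0 - p'(0)) = 6 and h_2·σ_2 + 2h_2·σ_3 = 6(p'(3) - Δ_2) = 36.
Hence σ_0 = -6/5, σ_1 = 42/5, σ_2 = -72/5, σ_3 = 126/5.
On [1, 2], p(x) = -5 + 18/5·(x - 1) + 21/5·(x - 1)² - 19/5·(x - 1)³.
With (x - 1) = 1/3: p(4/3) = -469/135.

-3.4741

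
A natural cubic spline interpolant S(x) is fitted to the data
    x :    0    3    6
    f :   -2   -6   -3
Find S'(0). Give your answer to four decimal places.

-1.9167

Put m_i = S'' at the i-th knot. Here h = (3, 3) and Δ = (-4/3, 1), so the interior equations h_(i-1)·m_(i-1) + 2(h_(i-1)+h_i)·m_i + h_i·m_(i+1) = 6(Δ_i − Δ_(i-1)) read
  3·m_0 + 12·m_1 + 3·m_2 = 6(Δ_1 - Δ_0) = 14
Natural end conditions: m_0 = m_2 = 0.
Forward elimination and back-substitution give m_0 = 0, m_1 = 7/6, m_2 = 0.
On [0, 3], S'(x) = b_0 + 2c_0·x + 3d_0·x² with b_0 = Δ_0 - h_0(2m_0 + m_1)/6 = -23/12, c_0 = m_0/2 = 0, d_0 = (m_1 - m_0)/(6h_0) = 7/108. So S'(0) = -23/12.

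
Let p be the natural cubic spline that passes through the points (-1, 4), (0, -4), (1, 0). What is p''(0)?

Write m_i for p''(x_i). With h_i = 1, 1 and divided differences Δ_i = -8, 4, the continuity of p' gives the tridiagonal system
  1·m_0 + 4·m_1 + 1·m_2 = 6(Δ_1 - Δ_0) = 72
Natural end conditions: m_0 = m_2 = 0.
Solving: m_0 = 0, m_1 = 18, m_2 = 0.

18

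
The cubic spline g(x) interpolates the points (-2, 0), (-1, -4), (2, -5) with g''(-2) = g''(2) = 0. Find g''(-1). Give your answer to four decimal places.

2.7500

Put σ_i = g'' at the i-th knot. Here h = (1, 3) and Δ = (-4, -1/3), so the interior equations h_(i-1)·σ_(i-1) + 2(h_(i-1)+h_i)·σ_i + h_i·σ_(i+1) = 6(Δ_i − Δ_(i-1)) read
  1·σ_0 + 8·σ_1 + 3·σ_2 = 6(Δ_1 - Δ_0) = 22
Natural end conditions: σ_0 = σ_2 = 0.
Solving the tridiagonal system: σ_0 = 0, σ_1 = 11/4, σ_2 = 0.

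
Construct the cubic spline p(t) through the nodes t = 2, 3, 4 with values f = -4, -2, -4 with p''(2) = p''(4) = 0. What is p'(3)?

0

Let M_i = p''(x_i). Step sizes h_i = 1, 1; slopes of the chords Δ_i = (y_(i+1) - y_i)/h_i = 2, -2.
  1·M_0 + 4·M_1 + 1·M_2 = 6(Δ_1 - Δ_0) = -24
Natural end conditions: M_0 = M_2 = 0.
Hence M_0 = 0, M_1 = -6, M_2 = 0.
On [3, 4], p'(t) = b_1 + 2c_1·(t - 3) + 3d_1·(t - 3)² with b_1 = Δ_1 - h_1(2M_1 + M_2)/6 = 0, c_1 = M_1/2 = -3, d_1 = (M_2 - M_1)/(6h_1) = 1. So p'(3) = 0.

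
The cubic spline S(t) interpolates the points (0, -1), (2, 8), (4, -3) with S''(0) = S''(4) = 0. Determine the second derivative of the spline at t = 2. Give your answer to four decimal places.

-7.5000

With σ_i denoting the second derivative at x_i, h_i = 2, 2, and Δ_i = (y_(i+1) − y_i)/h_i = 9/2, -11/2:
  2·σ_0 + 8·σ_1 + 2·σ_2 = 6(Δ_1 - Δ_0) = -60
Natural end conditions: σ_0 = σ_2 = 0.
Hence σ_0 = 0, σ_1 = -15/2, σ_2 = 0.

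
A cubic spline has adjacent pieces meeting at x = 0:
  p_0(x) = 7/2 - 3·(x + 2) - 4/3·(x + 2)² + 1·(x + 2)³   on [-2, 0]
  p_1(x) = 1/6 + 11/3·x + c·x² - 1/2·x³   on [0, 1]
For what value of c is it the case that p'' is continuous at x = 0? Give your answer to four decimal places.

4.6667

p_0''(x) = -8/3 + 6·(x + 2), so p_0''(0) = 28/3. On the right, p_1''(0) = 2c, so c = 14/3.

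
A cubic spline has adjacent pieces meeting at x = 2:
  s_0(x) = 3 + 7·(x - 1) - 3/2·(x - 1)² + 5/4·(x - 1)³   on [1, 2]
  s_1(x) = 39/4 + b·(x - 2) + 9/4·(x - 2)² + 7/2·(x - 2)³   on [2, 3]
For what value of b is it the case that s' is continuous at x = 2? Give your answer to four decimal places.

7.7500

s_0'(x) = 7 - 3·(x - 1) + 15/4·(x - 1)², so s_0'(2) = 31/4. On the right, s_1'(2) = b, so b = 31/4.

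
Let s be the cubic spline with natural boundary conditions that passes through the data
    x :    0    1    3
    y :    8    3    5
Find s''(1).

Let σ_i = s''(x_i). Step sizes h_i = 1, 2; slopes of the chords Δ_i = (y_(i+1) - y_i)/h_i = -5, 1.
  1·σ_0 + 6·σ_1 + 2·σ_2 = 6(Δ_1 - Δ_0) = 36
Natural end conditions: σ_0 = σ_2 = 0.
Hence σ_0 = 0, σ_1 = 6, σ_2 = 0.

6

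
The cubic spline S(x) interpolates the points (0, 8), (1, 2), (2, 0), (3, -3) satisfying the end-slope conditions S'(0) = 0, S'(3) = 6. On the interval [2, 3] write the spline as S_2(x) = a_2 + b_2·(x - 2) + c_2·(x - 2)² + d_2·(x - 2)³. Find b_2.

Put σ_i = S'' at the i-th knot. Here h = (1, 1, 1) and Δ = (-6, -2, -3), so the interior equations h_(i-1)·σ_(i-1) + 2(h_(i-1)+h_i)·σ_i + h_i·σ_(i+1) = 6(Δ_i − Δ_(i-1)) read
  1·σ_0 + 4·σ_1 + 1·σ_2 = 6(Δ_1 - Δ_0) = 24
  1·σ_1 + 4·σ_2 + 1·σ_3 = 6(Δ_2 - Δ_1) = -6
Clamped end conditions give two more equations: 2h_0·σ_0 + h_0·σ_1 = 6(Δ_0 - S'(0)) = -36 and h_2·σ_2 + 2h_2·σ_3 = 6(S'(3) - Δ_2) = 54.
Solving: σ_0 = -26, σ_1 = 16, σ_2 = -14, σ_3 = 34.
On [2, 3], with S_2(x) = a_2 + b_2·(x - 2) + c_2·(x - 2)² + d_2·(x - 2)³: c_2 = σ_2/2 = -7, d_2 = (σ_3 - σ_2)/(6h_2) = 8, b_2 = Δ_2 - h_2(2σ_2 + σ_3)/6 = -4.

-4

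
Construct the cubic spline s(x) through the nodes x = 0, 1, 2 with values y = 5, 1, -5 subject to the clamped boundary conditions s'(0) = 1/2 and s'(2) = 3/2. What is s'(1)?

With σ_i denoting the second derivative at x_i, h_i = 1, 1, and Δ_i = (y_(i+1) − y_i)/h_i = -4, -6:
  1·σ_0 + 4·σ_1 + 1·σ_2 = 6(Δ_1 - Δ_0) = -12
Clamped end conditions give two more equations: 2h_0·σ_0 + h_0·σ_1 = 6(Δ_0 - s'(0)) = -27 and h_1·σ_1 + 2h_1·σ_2 = 6(s'(2) - Δ_1) = 45.
Solving the tridiagonal system: σ_0 = -10, σ_1 = -7, σ_2 = 26.
On [1, 2], s'(x) = b_1 + 2c_1·(x - 1) + 3d_1·(x - 1)² with b_1 = Δ_1 - h_1(2σ_1 + σ_2)/6 = -8, c_1 = σ_1/2 = -7/2, d_1 = (σ_2 - σ_1)/(6h_1) = 11/2. So s'(1) = -8.

-8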